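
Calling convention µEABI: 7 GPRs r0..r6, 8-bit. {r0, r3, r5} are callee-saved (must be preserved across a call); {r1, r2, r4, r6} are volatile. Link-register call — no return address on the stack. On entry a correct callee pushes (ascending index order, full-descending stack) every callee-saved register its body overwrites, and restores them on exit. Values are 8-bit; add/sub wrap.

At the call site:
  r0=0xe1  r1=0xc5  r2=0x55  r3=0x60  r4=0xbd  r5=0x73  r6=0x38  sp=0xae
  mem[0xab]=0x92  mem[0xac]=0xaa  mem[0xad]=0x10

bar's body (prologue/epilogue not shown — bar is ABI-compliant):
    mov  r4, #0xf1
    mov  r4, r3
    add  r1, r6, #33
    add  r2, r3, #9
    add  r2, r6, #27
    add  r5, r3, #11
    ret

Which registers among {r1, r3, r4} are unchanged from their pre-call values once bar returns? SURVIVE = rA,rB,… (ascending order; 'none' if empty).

prologue: push r5 → mem[0xad]=0x73, sp=0xad
body[0] mov  r4, #0xf1 → r4=0xf1
body[1] mov  r4, r3 → r4=0x60
body[2] add  r1, r6, #33 → r1=0x59
body[3] add  r2, r3, #9 → r2=0x69
body[4] add  r2, r6, #27 → r2=0x53
body[5] add  r5, r3, #11 → r5=0x6b
epilogue: pop r5=0x73, sp=0xae
r1: caller-saved, written=True
r3: callee-saved, written=False
r4: caller-saved, written=True

SURVIVE = r3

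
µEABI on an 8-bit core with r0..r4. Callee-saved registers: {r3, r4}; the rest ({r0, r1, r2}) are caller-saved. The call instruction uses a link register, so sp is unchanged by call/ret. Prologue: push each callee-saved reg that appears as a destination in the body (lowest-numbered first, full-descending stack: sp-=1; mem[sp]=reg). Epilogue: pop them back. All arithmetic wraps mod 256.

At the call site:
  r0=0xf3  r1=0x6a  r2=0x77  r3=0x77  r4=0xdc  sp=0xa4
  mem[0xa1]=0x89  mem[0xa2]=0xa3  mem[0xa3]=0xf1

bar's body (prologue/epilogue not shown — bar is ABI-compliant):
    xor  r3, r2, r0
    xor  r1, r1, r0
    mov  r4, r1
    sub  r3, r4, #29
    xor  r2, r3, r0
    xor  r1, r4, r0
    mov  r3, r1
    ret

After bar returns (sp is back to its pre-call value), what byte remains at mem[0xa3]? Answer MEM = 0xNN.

prologue: push r3 -> mem[0xa3]=0x77, sp=0xa3
prologue: push r4 -> mem[0xa2]=0xdc, sp=0xa2
body[0] xor  r3, r2, r0 -> r3=0x84
body[1] xor  r1, r1, r0 -> r1=0x99
body[2] mov  r4, r1 -> r4=0x99
body[3] sub  r3, r4, #29 -> r3=0x7c
body[4] xor  r2, r3, r0 -> r2=0x8f
body[5] xor  r1, r4, r0 -> r1=0x6a
body[6] mov  r3, r1 -> r3=0x6a
epilogue: pop r4=0xdc, sp=0xa3
epilogue: pop r3=0x77, sp=0xa4
prologue pushed ['r3', 'r4'] at ['0xa3', '0xa2']

MEM = 0x77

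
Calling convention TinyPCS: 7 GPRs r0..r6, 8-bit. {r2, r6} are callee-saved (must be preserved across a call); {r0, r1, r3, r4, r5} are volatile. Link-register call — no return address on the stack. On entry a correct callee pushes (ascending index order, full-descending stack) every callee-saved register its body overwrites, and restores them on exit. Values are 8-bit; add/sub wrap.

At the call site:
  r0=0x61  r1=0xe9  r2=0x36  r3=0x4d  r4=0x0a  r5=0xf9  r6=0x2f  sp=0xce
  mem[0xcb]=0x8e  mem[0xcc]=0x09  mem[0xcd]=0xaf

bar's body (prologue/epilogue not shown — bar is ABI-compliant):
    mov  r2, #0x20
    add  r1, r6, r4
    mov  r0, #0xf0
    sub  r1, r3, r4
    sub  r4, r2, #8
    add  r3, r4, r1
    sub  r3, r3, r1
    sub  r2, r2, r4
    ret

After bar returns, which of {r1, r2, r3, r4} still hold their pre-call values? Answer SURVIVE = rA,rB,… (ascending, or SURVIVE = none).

SURVIVE = r2

prologue: push r2 → mem[0xcd]=0x36, sp=0xcd
body[0] mov  r2, #0x20 → r2=0x20
body[1] add  r1, r6, r4 → r1=0x39
body[2] mov  r0, #0xf0 → r0=0xf0
body[3] sub  r1, r3, r4 → r1=0x43
body[4] sub  r4, r2, #8 → r4=0x18
body[5] add  r3, r4, r1 → r3=0x5b
body[6] sub  r3, r3, r1 → r3=0x18
body[7] sub  r2, r2, r4 → r2=0x08
epilogue: pop r2=0x36, sp=0xce
r1: caller-saved, written=True
r2: callee-saved, written=True
r3: caller-saved, written=True
r4: caller-saved, written=True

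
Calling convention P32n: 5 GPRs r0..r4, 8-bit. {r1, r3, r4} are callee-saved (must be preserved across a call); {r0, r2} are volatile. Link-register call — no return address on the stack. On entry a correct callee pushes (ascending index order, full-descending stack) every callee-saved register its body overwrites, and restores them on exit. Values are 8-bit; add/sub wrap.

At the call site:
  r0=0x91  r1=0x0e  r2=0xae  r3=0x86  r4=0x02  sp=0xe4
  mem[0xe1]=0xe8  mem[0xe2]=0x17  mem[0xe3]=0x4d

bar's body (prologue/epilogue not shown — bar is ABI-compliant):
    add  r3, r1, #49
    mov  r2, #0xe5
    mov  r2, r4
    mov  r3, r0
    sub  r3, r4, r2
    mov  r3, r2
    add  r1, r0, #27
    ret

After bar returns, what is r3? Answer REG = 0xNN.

prologue: push r1 → mem[0xe3]=0x0e, sp=0xe3
prologue: push r3 → mem[0xe2]=0x86, sp=0xe2
body[0] add  r3, r1, #49 → r3=0x3f
body[1] mov  r2, #0xe5 → r2=0xe5
body[2] mov  r2, r4 → r2=0x02
body[3] mov  r3, r0 → r3=0x91
body[4] sub  r3, r4, r2 → r3=0x00
body[5] mov  r3, r2 → r3=0x02
body[6] add  r1, r0, #27 → r1=0xac
epilogue: pop r3=0x86, sp=0xe3
epilogue: pop r1=0x0e, sp=0xe4
r3 is callee-saved → restored

REG = 0x86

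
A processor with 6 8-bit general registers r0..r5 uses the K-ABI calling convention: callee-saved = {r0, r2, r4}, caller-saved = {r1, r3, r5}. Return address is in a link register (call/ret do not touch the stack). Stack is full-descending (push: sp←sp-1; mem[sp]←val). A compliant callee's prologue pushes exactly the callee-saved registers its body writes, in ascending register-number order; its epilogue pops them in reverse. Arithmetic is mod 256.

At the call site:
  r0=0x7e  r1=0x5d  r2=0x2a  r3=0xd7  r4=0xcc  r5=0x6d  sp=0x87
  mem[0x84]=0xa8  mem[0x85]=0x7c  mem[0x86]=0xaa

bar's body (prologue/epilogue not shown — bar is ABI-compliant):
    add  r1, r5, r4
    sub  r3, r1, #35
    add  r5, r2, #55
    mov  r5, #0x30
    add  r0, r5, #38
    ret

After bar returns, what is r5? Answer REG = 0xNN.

prologue: push r0 → mem[0x86]=0x7e, sp=0x86
body[0] add  r1, r5, r4 → r1=0x39
body[1] sub  r3, r1, #35 → r3=0x16
body[2] add  r5, r2, #55 → r5=0x61
body[3] mov  r5, #0x30 → r5=0x30
body[4] add  r0, r5, #38 → r0=0x56
epilogue: pop r0=0x7e, sp=0x87
r5 is caller-saved → body value

REG = 0x30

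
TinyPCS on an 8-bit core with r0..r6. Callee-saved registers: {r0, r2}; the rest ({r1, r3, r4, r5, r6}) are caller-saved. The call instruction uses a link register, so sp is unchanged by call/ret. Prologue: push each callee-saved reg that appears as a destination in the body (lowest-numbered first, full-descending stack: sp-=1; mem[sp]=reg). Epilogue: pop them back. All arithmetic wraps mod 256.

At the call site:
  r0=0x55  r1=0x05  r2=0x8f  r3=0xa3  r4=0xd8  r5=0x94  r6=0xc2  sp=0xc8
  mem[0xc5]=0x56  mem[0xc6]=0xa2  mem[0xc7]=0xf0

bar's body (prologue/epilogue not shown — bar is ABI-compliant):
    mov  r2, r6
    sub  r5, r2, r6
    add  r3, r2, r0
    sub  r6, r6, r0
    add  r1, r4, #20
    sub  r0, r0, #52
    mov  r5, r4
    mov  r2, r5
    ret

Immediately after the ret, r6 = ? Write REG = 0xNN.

prologue: push r0 → mem[0xc7]=0x55, sp=0xc7
prologue: push r2 → mem[0xc6]=0x8f, sp=0xc6
body[0] mov  r2, r6 → r2=0xc2
body[1] sub  r5, r2, r6 → r5=0x00
body[2] add  r3, r2, r0 → r3=0x17
body[3] sub  r6, r6, r0 → r6=0x6d
body[4] add  r1, r4, #20 → r1=0xec
body[5] sub  r0, r0, #52 → r0=0x21
body[6] mov  r5, r4 → r5=0xd8
body[7] mov  r2, r5 → r2=0xd8
epilogue: pop r2=0x8f, sp=0xc7
epilogue: pop r0=0x55, sp=0xc8
r6 is caller-saved → body value

REG = 0x6d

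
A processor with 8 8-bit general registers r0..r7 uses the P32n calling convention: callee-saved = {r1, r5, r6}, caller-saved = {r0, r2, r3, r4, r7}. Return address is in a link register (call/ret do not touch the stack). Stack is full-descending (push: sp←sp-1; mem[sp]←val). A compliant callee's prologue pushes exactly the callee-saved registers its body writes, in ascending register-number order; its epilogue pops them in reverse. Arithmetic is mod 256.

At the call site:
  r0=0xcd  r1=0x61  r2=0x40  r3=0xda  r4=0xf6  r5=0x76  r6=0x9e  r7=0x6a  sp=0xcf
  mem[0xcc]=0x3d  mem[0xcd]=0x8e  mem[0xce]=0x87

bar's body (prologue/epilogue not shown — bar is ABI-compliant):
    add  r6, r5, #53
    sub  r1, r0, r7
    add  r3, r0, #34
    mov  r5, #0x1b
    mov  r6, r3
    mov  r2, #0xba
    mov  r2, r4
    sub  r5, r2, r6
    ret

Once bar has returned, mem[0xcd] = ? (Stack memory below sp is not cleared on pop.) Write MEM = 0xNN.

prologue: push r1 -> mem[0xce]=0x61, sp=0xce
prologue: push r5 -> mem[0xcd]=0x76, sp=0xcd
prologue: push r6 -> mem[0xcc]=0x9e, sp=0xcc
body[0] add  r6, r5, #53 -> r6=0xab
body[1] sub  r1, r0, r7 -> r1=0x63
body[2] add  r3, r0, #34 -> r3=0xef
body[3] mov  r5, #0x1b -> r5=0x1b
body[4] mov  r6, r3 -> r6=0xef
body[5] mov  r2, #0xba -> r2=0xba
body[6] mov  r2, r4 -> r2=0xf6
body[7] sub  r5, r2, r6 -> r5=0x07
epilogue: pop r6=0x9e, sp=0xcd
epilogue: pop r5=0x76, sp=0xce
epilogue: pop r1=0x61, sp=0xcf
prologue pushed ['r1', 'r5', 'r6'] at ['0xce', '0xcd', '0xcc']

MEM = 0x76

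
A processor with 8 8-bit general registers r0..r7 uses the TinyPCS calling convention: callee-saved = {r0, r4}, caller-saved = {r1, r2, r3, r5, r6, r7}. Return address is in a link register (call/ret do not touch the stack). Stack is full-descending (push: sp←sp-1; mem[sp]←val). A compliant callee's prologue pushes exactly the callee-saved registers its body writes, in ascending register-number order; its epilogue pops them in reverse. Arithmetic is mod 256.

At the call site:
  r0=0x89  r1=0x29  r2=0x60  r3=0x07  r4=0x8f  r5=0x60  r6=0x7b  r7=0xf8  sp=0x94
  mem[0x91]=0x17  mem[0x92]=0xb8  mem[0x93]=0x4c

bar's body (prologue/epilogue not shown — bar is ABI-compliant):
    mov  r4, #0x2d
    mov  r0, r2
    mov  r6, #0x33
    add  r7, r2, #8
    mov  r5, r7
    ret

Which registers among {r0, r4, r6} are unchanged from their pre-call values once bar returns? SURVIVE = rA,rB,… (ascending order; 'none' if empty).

SURVIVE = r0,r4

prologue: push r0 → mem[0x93]=0x89, sp=0x93
prologue: push r4 → mem[0x92]=0x8f, sp=0x92
body[0] mov  r4, #0x2d → r4=0x2d
body[1] mov  r0, r2 → r0=0x60
body[2] mov  r6, #0x33 → r6=0x33
body[3] add  r7, r2, #8 → r7=0x68
body[4] mov  r5, r7 → r5=0x68
epilogue: pop r4=0x8f, sp=0x93
epilogue: pop r0=0x89, sp=0x94
r0: callee-saved, written=True
r4: callee-saved, written=True
r6: caller-saved, written=True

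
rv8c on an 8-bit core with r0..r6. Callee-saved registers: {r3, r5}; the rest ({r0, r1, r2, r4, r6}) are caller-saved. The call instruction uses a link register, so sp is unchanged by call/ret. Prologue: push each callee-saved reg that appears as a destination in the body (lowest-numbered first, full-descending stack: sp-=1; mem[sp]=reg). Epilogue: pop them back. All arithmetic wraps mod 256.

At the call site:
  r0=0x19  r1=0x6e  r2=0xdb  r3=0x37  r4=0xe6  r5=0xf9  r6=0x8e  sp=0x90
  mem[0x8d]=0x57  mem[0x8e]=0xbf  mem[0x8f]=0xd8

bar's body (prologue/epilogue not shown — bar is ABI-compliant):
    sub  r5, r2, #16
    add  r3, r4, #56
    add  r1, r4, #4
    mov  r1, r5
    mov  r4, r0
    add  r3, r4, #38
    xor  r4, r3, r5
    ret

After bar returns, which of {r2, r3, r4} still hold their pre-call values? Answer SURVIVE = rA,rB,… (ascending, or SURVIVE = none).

prologue: push r3 -> mem[0x8f]=0x37, sp=0x8f
prologue: push r5 -> mem[0x8e]=0xf9, sp=0x8e
body[0] sub  r5, r2, #16 -> r5=0xcb
body[1] add  r3, r4, #56 -> r3=0x1e
body[2] add  r1, r4, #4 -> r1=0xea
body[3] mov  r1, r5 -> r1=0xcb
body[4] mov  r4, r0 -> r4=0x19
body[5] add  r3, r4, #38 -> r3=0x3f
body[6] xor  r4, r3, r5 -> r4=0xf4
epilogue: pop r5=0xf9, sp=0x8f
epilogue: pop r3=0x37, sp=0x90
r2: caller-saved, written=False
r3: callee-saved, written=True
r4: caller-saved, written=True

SURVIVE = r2,r3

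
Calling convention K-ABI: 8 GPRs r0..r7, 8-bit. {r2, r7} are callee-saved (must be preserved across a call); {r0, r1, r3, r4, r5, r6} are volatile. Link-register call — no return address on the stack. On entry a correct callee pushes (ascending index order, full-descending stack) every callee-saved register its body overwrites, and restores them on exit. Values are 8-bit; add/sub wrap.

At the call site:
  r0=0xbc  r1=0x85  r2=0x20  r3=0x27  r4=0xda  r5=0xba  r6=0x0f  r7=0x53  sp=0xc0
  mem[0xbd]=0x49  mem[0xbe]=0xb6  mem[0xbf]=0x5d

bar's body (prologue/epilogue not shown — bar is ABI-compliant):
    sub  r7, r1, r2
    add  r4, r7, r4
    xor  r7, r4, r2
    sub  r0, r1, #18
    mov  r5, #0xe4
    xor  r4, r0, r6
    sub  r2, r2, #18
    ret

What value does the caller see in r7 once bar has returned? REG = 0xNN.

prologue: push r2 → mem[0xbf]=0x20, sp=0xbf
prologue: push r7 → mem[0xbe]=0x53, sp=0xbe
body[0] sub  r7, r1, r2 → r7=0x65
body[1] add  r4, r7, r4 → r4=0x3f
body[2] xor  r7, r4, r2 → r7=0x1f
body[3] sub  r0, r1, #18 → r0=0x73
body[4] mov  r5, #0xe4 → r5=0xe4
body[5] xor  r4, r0, r6 → r4=0x7c
body[6] sub  r2, r2, #18 → r2=0x0e
epilogue: pop r7=0x53, sp=0xbf
epilogue: pop r2=0x20, sp=0xc0
r7 is callee-saved → restored

REG = 0x53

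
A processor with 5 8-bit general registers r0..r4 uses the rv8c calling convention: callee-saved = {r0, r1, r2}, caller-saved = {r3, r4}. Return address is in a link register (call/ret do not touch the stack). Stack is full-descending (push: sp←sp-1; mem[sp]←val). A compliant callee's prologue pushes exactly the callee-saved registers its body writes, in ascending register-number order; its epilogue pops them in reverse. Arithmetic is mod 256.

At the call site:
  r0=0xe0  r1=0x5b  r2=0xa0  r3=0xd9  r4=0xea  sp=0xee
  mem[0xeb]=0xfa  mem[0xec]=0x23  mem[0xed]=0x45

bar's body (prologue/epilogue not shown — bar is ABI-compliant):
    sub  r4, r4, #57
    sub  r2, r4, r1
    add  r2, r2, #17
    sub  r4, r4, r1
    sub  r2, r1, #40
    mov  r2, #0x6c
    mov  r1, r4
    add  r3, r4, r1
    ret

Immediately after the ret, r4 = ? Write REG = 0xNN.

REG = 0x56

prologue: push r1 -> mem[0xed]=0x5b, sp=0xed
prologue: push r2 -> mem[0xec]=0xa0, sp=0xec
body[0] sub  r4, r4, #57 -> r4=0xb1
body[1] sub  r2, r4, r1 -> r2=0x56
body[2] add  r2, r2, #17 -> r2=0x67
body[3] sub  r4, r4, r1 -> r4=0x56
body[4] sub  r2, r1, #40 -> r2=0x33
body[5] mov  r2, #0x6c -> r2=0x6c
body[6] mov  r1, r4 -> r1=0x56
body[7] add  r3, r4, r1 -> r3=0xac
epilogue: pop r2=0xa0, sp=0xed
epilogue: pop r1=0x5b, sp=0xee
r4 is caller-saved -> body value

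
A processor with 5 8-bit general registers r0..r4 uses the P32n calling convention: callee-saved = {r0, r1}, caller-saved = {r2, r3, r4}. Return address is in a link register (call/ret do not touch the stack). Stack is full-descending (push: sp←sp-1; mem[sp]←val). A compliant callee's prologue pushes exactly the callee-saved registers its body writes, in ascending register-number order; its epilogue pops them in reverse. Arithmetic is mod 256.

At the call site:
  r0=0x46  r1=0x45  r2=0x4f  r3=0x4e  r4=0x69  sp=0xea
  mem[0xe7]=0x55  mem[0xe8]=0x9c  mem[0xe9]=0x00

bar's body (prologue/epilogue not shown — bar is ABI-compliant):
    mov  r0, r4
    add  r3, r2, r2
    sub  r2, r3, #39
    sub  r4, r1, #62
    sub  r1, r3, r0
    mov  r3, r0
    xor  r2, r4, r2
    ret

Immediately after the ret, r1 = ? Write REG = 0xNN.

REG = 0x45

prologue: push r0 → mem[0xe9]=0x46, sp=0xe9
prologue: push r1 → mem[0xe8]=0x45, sp=0xe8
body[0] mov  r0, r4 → r0=0x69
body[1] add  r3, r2, r2 → r3=0x9e
body[2] sub  r2, r3, #39 → r2=0x77
body[3] sub  r4, r1, #62 → r4=0x07
body[4] sub  r1, r3, r0 → r1=0x35
body[5] mov  r3, r0 → r3=0x69
body[6] xor  r2, r4, r2 → r2=0x70
epilogue: pop r1=0x45, sp=0xe9
epilogue: pop r0=0x46, sp=0xea
r1 is callee-saved → restored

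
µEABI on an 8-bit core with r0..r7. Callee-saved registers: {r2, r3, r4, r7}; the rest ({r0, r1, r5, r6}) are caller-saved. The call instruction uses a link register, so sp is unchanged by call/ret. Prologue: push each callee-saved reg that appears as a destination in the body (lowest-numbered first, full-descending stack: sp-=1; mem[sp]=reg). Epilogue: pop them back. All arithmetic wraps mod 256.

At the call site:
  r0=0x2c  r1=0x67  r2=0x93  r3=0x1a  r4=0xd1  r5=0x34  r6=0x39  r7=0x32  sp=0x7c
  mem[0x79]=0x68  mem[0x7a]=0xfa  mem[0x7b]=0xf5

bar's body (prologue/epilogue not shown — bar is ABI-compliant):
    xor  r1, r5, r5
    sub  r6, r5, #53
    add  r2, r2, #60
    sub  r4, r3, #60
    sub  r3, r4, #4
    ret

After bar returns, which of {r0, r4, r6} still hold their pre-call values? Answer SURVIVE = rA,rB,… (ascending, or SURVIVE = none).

prologue: push r2 → mem[0x7b]=0x93, sp=0x7b
prologue: push r3 → mem[0x7a]=0x1a, sp=0x7a
prologue: push r4 → mem[0x79]=0xd1, sp=0x79
body[0] xor  r1, r5, r5 → r1=0x00
body[1] sub  r6, r5, #53 → r6=0xff
body[2] add  r2, r2, #60 → r2=0xcf
body[3] sub  r4, r3, #60 → r4=0xde
body[4] sub  r3, r4, #4 → r3=0xda
epilogue: pop r4=0xd1, sp=0x7a
epilogue: pop r3=0x1a, sp=0x7b
epilogue: pop r2=0x93, sp=0x7c
r0: caller-saved, written=False
r4: callee-saved, written=True
r6: caller-saved, written=True

SURVIVE = r0,r4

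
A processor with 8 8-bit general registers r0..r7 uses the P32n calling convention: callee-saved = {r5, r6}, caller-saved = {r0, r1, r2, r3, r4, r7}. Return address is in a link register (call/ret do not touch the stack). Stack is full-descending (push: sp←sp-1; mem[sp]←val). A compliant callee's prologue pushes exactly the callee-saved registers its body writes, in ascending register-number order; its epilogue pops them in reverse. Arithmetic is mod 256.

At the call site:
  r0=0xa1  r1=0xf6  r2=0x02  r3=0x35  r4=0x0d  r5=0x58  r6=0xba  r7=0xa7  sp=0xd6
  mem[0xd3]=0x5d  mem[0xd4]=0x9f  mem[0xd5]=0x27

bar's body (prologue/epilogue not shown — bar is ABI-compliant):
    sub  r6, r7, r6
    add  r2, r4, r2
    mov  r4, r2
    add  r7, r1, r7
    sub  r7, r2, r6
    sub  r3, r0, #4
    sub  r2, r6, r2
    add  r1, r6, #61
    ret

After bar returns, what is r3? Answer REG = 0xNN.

REG = 0x9d

prologue: push r6 -> mem[0xd5]=0xba, sp=0xd5
body[0] sub  r6, r7, r6 -> r6=0xed
body[1] add  r2, r4, r2 -> r2=0x0f
body[2] mov  r4, r2 -> r4=0x0f
body[3] add  r7, r1, r7 -> r7=0x9d
body[4] sub  r7, r2, r6 -> r7=0x22
body[5] sub  r3, r0, #4 -> r3=0x9d
body[6] sub  r2, r6, r2 -> r2=0xde
body[7] add  r1, r6, #61 -> r1=0x2a
epilogue: pop r6=0xba, sp=0xd6
r3 is caller-saved -> body value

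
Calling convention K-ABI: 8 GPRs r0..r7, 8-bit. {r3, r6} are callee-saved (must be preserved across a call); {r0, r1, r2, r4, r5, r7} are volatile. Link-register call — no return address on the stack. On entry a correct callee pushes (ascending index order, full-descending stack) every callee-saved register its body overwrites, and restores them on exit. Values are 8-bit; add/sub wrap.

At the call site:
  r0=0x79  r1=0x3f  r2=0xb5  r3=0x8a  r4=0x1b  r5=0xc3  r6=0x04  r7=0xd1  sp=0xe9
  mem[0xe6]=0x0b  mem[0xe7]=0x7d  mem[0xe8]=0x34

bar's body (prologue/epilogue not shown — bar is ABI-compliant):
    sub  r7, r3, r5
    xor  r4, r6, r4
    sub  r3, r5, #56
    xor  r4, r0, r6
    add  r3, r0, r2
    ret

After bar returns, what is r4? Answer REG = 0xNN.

REG = 0x7d

prologue: push r3 → mem[0xe8]=0x8a, sp=0xe8
body[0] sub  r7, r3, r5 → r7=0xc7
body[1] xor  r4, r6, r4 → r4=0x1f
body[2] sub  r3, r5, #56 → r3=0x8b
body[3] xor  r4, r0, r6 → r4=0x7d
body[4] add  r3, r0, r2 → r3=0x2e
epilogue: pop r3=0x8a, sp=0xe9
r4 is caller-saved → body value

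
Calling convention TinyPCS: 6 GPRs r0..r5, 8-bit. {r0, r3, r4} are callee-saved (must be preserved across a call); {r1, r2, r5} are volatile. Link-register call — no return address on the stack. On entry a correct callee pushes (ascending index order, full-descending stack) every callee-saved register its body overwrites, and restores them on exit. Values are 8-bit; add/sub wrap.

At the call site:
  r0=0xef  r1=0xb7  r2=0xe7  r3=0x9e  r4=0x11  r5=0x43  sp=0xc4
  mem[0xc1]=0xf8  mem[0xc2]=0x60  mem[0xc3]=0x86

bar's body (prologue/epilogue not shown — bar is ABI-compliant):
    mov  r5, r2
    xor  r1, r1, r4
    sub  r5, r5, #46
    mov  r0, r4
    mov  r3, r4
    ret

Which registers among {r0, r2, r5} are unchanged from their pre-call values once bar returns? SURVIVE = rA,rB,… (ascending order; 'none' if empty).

prologue: push r0 → mem[0xc3]=0xef, sp=0xc3
prologue: push r3 → mem[0xc2]=0x9e, sp=0xc2
body[0] mov  r5, r2 → r5=0xe7
body[1] xor  r1, r1, r4 → r1=0xa6
body[2] sub  r5, r5, #46 → r5=0xb9
body[3] mov  r0, r4 → r0=0x11
body[4] mov  r3, r4 → r3=0x11
epilogue: pop r3=0x9e, sp=0xc3
epilogue: pop r0=0xef, sp=0xc4
r0: callee-saved, written=True
r2: caller-saved, written=False
r5: caller-saved, written=True

SURVIVE = r0,r2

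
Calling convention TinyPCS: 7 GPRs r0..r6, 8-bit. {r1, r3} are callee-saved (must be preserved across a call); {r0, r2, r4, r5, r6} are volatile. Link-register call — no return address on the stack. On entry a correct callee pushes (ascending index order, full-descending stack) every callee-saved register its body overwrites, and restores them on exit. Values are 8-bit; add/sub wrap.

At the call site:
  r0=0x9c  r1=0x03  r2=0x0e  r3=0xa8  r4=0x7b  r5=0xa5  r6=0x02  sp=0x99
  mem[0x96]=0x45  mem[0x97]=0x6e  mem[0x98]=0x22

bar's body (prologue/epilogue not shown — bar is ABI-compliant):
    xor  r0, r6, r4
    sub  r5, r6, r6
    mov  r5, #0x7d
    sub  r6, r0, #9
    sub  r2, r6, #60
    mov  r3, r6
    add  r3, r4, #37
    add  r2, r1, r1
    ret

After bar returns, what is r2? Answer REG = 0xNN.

REG = 0x06

prologue: push r3 -> mem[0x98]=0xa8, sp=0x98
body[0] xor  r0, r6, r4 -> r0=0x79
body[1] sub  r5, r6, r6 -> r5=0x00
body[2] mov  r5, #0x7d -> r5=0x7d
body[3] sub  r6, r0, #9 -> r6=0x70
body[4] sub  r2, r6, #60 -> r2=0x34
body[5] mov  r3, r6 -> r3=0x70
body[6] add  r3, r4, #37 -> r3=0xa0
body[7] add  r2, r1, r1 -> r2=0x06
epilogue: pop r3=0xa8, sp=0x99
r2 is caller-saved -> body value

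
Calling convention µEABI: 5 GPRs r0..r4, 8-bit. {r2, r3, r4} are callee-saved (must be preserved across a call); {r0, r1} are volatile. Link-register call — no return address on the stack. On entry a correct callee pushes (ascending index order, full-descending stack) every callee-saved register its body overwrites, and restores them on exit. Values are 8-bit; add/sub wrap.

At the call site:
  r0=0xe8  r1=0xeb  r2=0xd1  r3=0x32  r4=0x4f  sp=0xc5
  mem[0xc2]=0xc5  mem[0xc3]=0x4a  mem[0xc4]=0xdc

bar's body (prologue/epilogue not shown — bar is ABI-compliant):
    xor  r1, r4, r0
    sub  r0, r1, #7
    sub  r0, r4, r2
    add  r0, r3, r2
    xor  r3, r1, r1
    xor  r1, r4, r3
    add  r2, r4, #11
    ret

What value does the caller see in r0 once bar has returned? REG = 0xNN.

REG = 0x03

prologue: push r2 → mem[0xc4]=0xd1, sp=0xc4
prologue: push r3 → mem[0xc3]=0x32, sp=0xc3
body[0] xor  r1, r4, r0 → r1=0xa7
body[1] sub  r0, r1, #7 → r0=0xa0
body[2] sub  r0, r4, r2 → r0=0x7e
body[3] add  r0, r3, r2 → r0=0x03
body[4] xor  r3, r1, r1 → r3=0x00
body[5] xor  r1, r4, r3 → r1=0x4f
body[6] add  r2, r4, #11 → r2=0x5a
epilogue: pop r3=0x32, sp=0xc4
epilogue: pop r2=0xd1, sp=0xc5
r0 is caller-saved → body value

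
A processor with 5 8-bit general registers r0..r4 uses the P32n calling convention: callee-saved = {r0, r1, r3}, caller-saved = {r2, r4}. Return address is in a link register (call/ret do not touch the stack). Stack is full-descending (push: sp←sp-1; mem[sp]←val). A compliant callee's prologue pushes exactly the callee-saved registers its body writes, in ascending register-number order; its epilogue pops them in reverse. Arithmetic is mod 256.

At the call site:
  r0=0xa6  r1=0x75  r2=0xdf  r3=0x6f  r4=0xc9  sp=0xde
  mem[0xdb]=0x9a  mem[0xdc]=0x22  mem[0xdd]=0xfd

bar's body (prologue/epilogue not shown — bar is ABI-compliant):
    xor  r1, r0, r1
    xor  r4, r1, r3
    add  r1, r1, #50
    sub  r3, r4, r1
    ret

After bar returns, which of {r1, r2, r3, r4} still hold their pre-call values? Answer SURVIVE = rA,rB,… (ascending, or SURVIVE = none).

prologue: push r1 → mem[0xdd]=0x75, sp=0xdd
prologue: push r3 → mem[0xdc]=0x6f, sp=0xdc
body[0] xor  r1, r0, r1 → r1=0xd3
body[1] xor  r4, r1, r3 → r4=0xbc
body[2] add  r1, r1, #50 → r1=0x05
body[3] sub  r3, r4, r1 → r3=0xb7
epilogue: pop r3=0x6f, sp=0xdd
epilogue: pop r1=0x75, sp=0xde
r1: callee-saved, written=True
r2: caller-saved, written=False
r3: callee-saved, written=True
r4: caller-saved, written=True

SURVIVE = r1,r2,r3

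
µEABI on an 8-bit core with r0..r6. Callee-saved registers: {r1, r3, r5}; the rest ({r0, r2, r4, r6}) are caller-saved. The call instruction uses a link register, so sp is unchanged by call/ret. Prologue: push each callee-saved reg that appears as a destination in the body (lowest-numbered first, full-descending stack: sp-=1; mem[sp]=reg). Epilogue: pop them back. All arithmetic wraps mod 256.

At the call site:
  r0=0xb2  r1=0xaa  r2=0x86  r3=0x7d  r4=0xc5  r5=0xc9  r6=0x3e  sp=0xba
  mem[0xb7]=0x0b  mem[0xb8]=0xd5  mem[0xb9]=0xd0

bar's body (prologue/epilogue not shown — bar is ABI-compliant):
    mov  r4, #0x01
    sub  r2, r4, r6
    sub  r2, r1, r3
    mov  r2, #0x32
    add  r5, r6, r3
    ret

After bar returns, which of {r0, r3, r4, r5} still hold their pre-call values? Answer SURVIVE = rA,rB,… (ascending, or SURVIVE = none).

prologue: push r5 -> mem[0xb9]=0xc9, sp=0xb9
body[0] mov  r4, #0x01 -> r4=0x01
body[1] sub  r2, r4, r6 -> r2=0xc3
body[2] sub  r2, r1, r3 -> r2=0x2d
body[3] mov  r2, #0x32 -> r2=0x32
body[4] add  r5, r6, r3 -> r5=0xbb
epilogue: pop r5=0xc9, sp=0xba
r0: caller-saved, written=False
r3: callee-saved, written=False
r4: caller-saved, written=True
r5: callee-saved, written=True

SURVIVE = r0,r3,r5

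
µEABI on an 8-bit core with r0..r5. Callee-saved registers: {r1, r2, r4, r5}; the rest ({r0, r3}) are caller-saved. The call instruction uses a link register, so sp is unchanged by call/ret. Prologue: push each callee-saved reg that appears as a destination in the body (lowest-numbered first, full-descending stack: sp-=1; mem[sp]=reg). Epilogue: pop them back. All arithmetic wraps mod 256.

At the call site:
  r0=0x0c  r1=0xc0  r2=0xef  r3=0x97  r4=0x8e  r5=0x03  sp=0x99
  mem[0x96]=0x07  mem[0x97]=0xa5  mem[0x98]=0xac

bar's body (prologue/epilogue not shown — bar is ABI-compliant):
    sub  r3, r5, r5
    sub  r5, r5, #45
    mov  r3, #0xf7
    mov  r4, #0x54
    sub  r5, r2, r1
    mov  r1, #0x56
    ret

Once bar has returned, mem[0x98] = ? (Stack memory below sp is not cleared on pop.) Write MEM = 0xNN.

MEM = 0xc0

prologue: push r1 → mem[0x98]=0xc0, sp=0x98
prologue: push r4 → mem[0x97]=0x8e, sp=0x97
prologue: push r5 → mem[0x96]=0x03, sp=0x96
body[0] sub  r3, r5, r5 → r3=0x00
body[1] sub  r5, r5, #45 → r5=0xd6
body[2] mov  r3, #0xf7 → r3=0xf7
body[3] mov  r4, #0x54 → r4=0x54
body[4] sub  r5, r2, r1 → r5=0x2f
body[5] mov  r1, #0x56 → r1=0x56
epilogue: pop r5=0x03, sp=0x97
epilogue: pop r4=0x8e, sp=0x98
epilogue: pop r1=0xc0, sp=0x99
prologue pushed ['r1', 'r4', 'r5'] at ['0x98', '0x97', '0x96']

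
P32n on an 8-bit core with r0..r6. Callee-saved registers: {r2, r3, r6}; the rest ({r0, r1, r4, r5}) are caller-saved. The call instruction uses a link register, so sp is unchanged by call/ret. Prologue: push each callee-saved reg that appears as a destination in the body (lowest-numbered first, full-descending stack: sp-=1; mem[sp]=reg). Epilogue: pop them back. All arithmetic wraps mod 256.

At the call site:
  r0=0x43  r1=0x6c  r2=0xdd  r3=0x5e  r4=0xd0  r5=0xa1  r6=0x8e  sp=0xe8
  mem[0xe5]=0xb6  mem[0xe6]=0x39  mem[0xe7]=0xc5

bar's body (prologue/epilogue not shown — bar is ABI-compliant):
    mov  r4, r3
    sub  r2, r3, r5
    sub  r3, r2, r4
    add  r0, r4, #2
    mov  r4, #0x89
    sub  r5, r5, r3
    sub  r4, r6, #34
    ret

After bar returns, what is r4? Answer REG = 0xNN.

REG = 0x6c

prologue: push r2 -> mem[0xe7]=0xdd, sp=0xe7
prologue: push r3 -> mem[0xe6]=0x5e, sp=0xe6
body[0] mov  r4, r3 -> r4=0x5e
body[1] sub  r2, r3, r5 -> r2=0xbd
body[2] sub  r3, r2, r4 -> r3=0x5f
body[3] add  r0, r4, #2 -> r0=0x60
body[4] mov  r4, #0x89 -> r4=0x89
body[5] sub  r5, r5, r3 -> r5=0x42
body[6] sub  r4, r6, #34 -> r4=0x6c
epilogue: pop r3=0x5e, sp=0xe7
epilogue: pop r2=0xdd, sp=0xe8
r4 is caller-saved -> body value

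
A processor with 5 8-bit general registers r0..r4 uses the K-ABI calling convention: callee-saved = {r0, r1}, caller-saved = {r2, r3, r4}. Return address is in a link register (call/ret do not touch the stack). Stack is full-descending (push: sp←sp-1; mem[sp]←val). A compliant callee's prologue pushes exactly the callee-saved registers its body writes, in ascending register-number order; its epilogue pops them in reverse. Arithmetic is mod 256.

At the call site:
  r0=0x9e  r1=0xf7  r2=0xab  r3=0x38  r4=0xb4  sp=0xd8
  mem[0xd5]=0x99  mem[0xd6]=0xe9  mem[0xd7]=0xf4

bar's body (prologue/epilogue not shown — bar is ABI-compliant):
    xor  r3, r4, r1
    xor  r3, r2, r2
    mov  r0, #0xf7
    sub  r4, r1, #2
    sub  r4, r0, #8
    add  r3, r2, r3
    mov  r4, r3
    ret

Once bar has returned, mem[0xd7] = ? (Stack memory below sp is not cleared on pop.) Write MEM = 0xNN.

prologue: push r0 -> mem[0xd7]=0x9e, sp=0xd7
body[0] xor  r3, r4, r1 -> r3=0x43
body[1] xor  r3, r2, r2 -> r3=0x00
body[2] mov  r0, #0xf7 -> r0=0xf7
body[3] sub  r4, r1, #2 -> r4=0xf5
body[4] sub  r4, r0, #8 -> r4=0xef
body[5] add  r3, r2, r3 -> r3=0xab
body[6] mov  r4, r3 -> r4=0xab
epilogue: pop r0=0x9e, sp=0xd8
prologue pushed ['r0'] at ['0xd7']

MEM = 0x9e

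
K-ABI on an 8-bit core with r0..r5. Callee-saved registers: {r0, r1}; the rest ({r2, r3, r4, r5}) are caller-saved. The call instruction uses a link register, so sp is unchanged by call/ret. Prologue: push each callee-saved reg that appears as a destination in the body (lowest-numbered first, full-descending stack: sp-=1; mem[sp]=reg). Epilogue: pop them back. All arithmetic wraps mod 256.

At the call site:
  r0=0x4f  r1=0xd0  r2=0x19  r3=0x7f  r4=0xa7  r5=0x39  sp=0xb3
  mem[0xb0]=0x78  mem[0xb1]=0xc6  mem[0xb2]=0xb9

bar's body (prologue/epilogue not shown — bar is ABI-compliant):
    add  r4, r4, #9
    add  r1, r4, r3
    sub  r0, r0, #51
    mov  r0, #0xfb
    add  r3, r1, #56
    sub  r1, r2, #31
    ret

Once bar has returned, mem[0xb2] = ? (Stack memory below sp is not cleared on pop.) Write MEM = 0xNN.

prologue: push r0 -> mem[0xb2]=0x4f, sp=0xb2
prologue: push r1 -> mem[0xb1]=0xd0, sp=0xb1
body[0] add  r4, r4, #9 -> r4=0xb0
body[1] add  r1, r4, r3 -> r1=0x2f
body[2] sub  r0, r0, #51 -> r0=0x1c
body[3] mov  r0, #0xfb -> r0=0xfb
body[4] add  r3, r1, #56 -> r3=0x67
body[5] sub  r1, r2, #31 -> r1=0xfa
epilogue: pop r1=0xd0, sp=0xb2
epilogue: pop r0=0x4f, sp=0xb3
prologue pushed ['r0', 'r1'] at ['0xb2', '0xb1']

MEM = 0x4f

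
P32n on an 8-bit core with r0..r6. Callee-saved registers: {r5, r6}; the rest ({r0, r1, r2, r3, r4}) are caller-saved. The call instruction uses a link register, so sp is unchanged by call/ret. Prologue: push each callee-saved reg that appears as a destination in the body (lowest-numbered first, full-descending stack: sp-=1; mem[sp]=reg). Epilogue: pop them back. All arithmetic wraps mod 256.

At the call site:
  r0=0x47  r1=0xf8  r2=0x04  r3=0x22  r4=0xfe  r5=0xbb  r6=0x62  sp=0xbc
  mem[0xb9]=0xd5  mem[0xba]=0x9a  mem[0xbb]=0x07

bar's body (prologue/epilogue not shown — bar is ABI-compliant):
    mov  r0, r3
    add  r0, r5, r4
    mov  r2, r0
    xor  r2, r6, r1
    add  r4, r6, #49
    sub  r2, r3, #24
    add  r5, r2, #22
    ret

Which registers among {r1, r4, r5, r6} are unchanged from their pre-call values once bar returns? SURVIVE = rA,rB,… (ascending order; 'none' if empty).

SURVIVE = r1,r5,r6

prologue: push r5 → mem[0xbb]=0xbb, sp=0xbb
body[0] mov  r0, r3 → r0=0x22
body[1] add  r0, r5, r4 → r0=0xb9
body[2] mov  r2, r0 → r2=0xb9
body[3] xor  r2, r6, r1 → r2=0x9a
body[4] add  r4, r6, #49 → r4=0x93
body[5] sub  r2, r3, #24 → r2=0x0a
body[6] add  r5, r2, #22 → r5=0x20
epilogue: pop r5=0xbb, sp=0xbc
r1: caller-saved, written=False
r4: caller-saved, written=True
r5: callee-saved, written=True
r6: callee-saved, written=False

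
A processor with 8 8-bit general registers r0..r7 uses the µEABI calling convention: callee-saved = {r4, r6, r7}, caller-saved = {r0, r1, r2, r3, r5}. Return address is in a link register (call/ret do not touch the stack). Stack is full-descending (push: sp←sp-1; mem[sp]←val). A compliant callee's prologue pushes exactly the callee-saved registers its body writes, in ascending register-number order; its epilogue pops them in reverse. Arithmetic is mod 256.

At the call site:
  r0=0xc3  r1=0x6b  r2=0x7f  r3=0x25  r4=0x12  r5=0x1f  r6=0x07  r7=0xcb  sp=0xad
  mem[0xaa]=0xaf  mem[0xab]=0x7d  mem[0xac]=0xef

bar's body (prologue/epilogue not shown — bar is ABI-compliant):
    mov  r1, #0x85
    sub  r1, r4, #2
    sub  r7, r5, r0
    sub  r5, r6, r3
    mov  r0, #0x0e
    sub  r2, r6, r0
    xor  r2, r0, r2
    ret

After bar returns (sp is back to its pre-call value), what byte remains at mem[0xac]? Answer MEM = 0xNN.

MEM = 0xcb

prologue: push r7 -> mem[0xac]=0xcb, sp=0xac
body[0] mov  r1, #0x85 -> r1=0x85
body[1] sub  r1, r4, #2 -> r1=0x10
body[2] sub  r7, r5, r0 -> r7=0x5c
body[3] sub  r5, r6, r3 -> r5=0xe2
body[4] mov  r0, #0x0e -> r0=0x0e
body[5] sub  r2, r6, r0 -> r2=0xf9
body[6] xor  r2, r0, r2 -> r2=0xf7
epilogue: pop r7=0xcb, sp=0xad
prologue pushed ['r7'] at ['0xac']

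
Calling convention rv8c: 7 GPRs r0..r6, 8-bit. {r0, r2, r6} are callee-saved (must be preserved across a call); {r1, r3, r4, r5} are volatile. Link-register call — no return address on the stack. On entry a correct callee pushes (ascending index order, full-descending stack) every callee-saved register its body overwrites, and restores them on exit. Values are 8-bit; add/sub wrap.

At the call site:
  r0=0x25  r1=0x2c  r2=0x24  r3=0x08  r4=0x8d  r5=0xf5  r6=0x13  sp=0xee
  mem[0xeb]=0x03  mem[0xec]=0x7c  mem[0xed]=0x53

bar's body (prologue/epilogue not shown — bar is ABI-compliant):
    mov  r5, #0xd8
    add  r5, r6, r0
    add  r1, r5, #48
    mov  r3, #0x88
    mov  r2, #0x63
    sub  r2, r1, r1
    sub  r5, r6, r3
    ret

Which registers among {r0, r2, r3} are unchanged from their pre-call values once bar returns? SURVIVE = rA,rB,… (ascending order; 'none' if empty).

SURVIVE = r0,r2

prologue: push r2 → mem[0xed]=0x24, sp=0xed
body[0] mov  r5, #0xd8 → r5=0xd8
body[1] add  r5, r6, r0 → r5=0x38
body[2] add  r1, r5, #48 → r1=0x68
body[3] mov  r3, #0x88 → r3=0x88
body[4] mov  r2, #0x63 → r2=0x63
body[5] sub  r2, r1, r1 → r2=0x00
body[6] sub  r5, r6, r3 → r5=0x8b
epilogue: pop r2=0x24, sp=0xee
r0: callee-saved, written=False
r2: callee-saved, written=True
r3: caller-saved, written=True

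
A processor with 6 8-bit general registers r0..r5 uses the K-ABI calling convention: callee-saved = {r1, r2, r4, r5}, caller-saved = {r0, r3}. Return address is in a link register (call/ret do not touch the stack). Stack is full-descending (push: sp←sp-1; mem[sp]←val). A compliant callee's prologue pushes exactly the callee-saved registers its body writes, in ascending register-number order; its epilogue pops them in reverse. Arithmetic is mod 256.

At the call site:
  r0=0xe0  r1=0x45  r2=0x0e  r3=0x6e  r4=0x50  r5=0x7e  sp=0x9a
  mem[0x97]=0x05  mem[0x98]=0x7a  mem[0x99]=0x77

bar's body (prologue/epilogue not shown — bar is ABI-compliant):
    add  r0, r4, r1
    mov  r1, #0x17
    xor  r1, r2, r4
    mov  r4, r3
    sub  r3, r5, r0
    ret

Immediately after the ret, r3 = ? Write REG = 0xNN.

prologue: push r1 → mem[0x99]=0x45, sp=0x99
prologue: push r4 → mem[0x98]=0x50, sp=0x98
body[0] add  r0, r4, r1 → r0=0x95
body[1] mov  r1, #0x17 → r1=0x17
body[2] xor  r1, r2, r4 → r1=0x5e
body[3] mov  r4, r3 → r4=0x6e
body[4] sub  r3, r5, r0 → r3=0xe9
epilogue: pop r4=0x50, sp=0x99
epilogue: pop r1=0x45, sp=0x9a
r3 is caller-saved → body value

REG = 0xe9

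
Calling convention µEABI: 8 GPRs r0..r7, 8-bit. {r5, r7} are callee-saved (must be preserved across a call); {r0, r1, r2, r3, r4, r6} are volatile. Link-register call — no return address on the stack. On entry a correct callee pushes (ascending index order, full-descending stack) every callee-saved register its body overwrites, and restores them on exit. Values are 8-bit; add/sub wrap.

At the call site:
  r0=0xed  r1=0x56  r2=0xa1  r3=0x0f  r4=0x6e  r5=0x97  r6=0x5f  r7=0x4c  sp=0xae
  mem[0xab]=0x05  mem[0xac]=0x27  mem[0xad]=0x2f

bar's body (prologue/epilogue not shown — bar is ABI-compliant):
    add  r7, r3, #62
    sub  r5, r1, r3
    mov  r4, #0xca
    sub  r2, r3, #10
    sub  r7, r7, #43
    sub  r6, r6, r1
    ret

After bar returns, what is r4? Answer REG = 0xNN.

prologue: push r5 → mem[0xad]=0x97, sp=0xad
prologue: push r7 → mem[0xac]=0x4c, sp=0xac
body[0] add  r7, r3, #62 → r7=0x4d
body[1] sub  r5, r1, r3 → r5=0x47
body[2] mov  r4, #0xca → r4=0xca
body[3] sub  r2, r3, #10 → r2=0x05
body[4] sub  r7, r7, #43 → r7=0x22
body[5] sub  r6, r6, r1 → r6=0x09
epilogue: pop r7=0x4c, sp=0xad
epilogue: pop r5=0x97, sp=0xae
r4 is caller-saved → body value

REG = 0xca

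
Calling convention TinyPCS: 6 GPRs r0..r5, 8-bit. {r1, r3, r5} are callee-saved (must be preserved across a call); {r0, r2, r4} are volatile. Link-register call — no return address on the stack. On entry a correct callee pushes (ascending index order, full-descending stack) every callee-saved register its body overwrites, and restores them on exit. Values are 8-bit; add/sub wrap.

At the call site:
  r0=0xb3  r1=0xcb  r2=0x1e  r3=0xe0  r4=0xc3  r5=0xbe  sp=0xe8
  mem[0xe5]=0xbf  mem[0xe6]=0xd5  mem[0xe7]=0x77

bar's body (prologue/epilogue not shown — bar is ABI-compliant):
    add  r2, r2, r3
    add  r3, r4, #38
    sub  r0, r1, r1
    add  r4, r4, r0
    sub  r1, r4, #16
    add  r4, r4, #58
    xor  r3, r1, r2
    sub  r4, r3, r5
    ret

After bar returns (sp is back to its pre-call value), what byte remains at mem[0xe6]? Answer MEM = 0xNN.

prologue: push r1 → mem[0xe7]=0xcb, sp=0xe7
prologue: push r3 → mem[0xe6]=0xe0, sp=0xe6
body[0] add  r2, r2, r3 → r2=0xfe
body[1] add  r3, r4, #38 → r3=0xe9
body[2] sub  r0, r1, r1 → r0=0x00
body[3] add  r4, r4, r0 → r4=0xc3
body[4] sub  r1, r4, #16 → r1=0xb3
body[5] add  r4, r4, #58 → r4=0xfd
body[6] xor  r3, r1, r2 → r3=0x4d
body[7] sub  r4, r3, r5 → r4=0x8f
epilogue: pop r3=0xe0, sp=0xe7
epilogue: pop r1=0xcb, sp=0xe8
prologue pushed ['r1', 'r3'] at ['0xe7', '0xe6']

MEM = 0xe0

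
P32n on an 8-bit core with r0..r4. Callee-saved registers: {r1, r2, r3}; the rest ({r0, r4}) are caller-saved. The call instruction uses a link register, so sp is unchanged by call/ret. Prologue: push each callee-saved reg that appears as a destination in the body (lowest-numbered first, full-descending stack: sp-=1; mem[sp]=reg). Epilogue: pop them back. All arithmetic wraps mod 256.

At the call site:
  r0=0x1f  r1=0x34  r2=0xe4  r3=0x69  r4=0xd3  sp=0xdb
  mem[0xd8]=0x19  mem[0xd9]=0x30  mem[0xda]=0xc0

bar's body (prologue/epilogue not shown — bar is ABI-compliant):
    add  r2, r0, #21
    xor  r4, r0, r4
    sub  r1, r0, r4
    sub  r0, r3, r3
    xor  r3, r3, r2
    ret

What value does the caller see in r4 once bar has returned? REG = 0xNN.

REG = 0xcc

prologue: push r1 -> mem[0xda]=0x34, sp=0xda
prologue: push r2 -> mem[0xd9]=0xe4, sp=0xd9
prologue: push r3 -> mem[0xd8]=0x69, sp=0xd8
body[0] add  r2, r0, #21 -> r2=0x34
body[1] xor  r4, r0, r4 -> r4=0xcc
body[2] sub  r1, r0, r4 -> r1=0x53
body[3] sub  r0, r3, r3 -> r0=0x00
body[4] xor  r3, r3, r2 -> r3=0x5d
epilogue: pop r3=0x69, sp=0xd9
epilogue: pop r2=0xe4, sp=0xda
epilogue: pop r1=0x34, sp=0xdb
r4 is caller-saved -> body value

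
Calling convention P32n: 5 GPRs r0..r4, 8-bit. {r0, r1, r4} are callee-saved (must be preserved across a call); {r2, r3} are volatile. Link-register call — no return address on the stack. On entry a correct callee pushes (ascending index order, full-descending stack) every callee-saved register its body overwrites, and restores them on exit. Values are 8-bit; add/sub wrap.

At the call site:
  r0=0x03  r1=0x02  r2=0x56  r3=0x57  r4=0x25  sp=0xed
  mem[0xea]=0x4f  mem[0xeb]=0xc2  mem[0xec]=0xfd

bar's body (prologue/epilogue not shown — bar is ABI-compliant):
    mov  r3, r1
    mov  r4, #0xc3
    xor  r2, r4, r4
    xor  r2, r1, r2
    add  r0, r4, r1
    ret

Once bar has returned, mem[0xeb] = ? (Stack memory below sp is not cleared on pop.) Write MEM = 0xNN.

prologue: push r0 → mem[0xec]=0x03, sp=0xec
prologue: push r4 → mem[0xeb]=0x25, sp=0xeb
body[0] mov  r3, r1 → r3=0x02
body[1] mov  r4, #0xc3 → r4=0xc3
body[2] xor  r2, r4, r4 → r2=0x00
body[3] xor  r2, r1, r2 → r2=0x02
body[4] add  r0, r4, r1 → r0=0xc5
epilogue: pop r4=0x25, sp=0xec
epilogue: pop r0=0x03, sp=0xed
prologue pushed ['r0', 'r4'] at ['0xec', '0xeb']

MEM = 0x25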